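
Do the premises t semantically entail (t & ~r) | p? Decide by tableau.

No

Initial set: {t; ~((t & ~r) | p)}.
~((t & ~r) | p): α-rule — add ~(t & ~r), ~p.
~(t & ~r): β-rule — branch into ~t  //  ~~r.
  branch 1 (add ~t):
    × closes — contains both t and ~t.
  branch 2 (add ~~r):
    ○ open, literals {p=0, r=1, t=1}.
1 branch closed, 1 open.
An open branch gives a countermodel: p=0, r=1, t=1 (unmentioned atoms arbitrary); the premises hold there but the conclusion fails.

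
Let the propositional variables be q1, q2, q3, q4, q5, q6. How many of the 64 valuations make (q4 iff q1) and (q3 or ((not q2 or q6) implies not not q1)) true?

26

Initial set: {((q4 iff q1) and (q3 or ((not q2 or q6) implies not not q1)))}.
((q4 iff q1) and (q3 or ((not q2 or q6) implies not not q1))): α-rule — add (q4 iff q1), (q3 or ((not q2 or q6) implies not not q1)).
(q4 iff q1): β-rule — branch into q4, q1  //  not q4, not q1.
  branch 1 (add q4, q1):
    (q3 or ((not q2 or q6) implies not not q1)): β-rule — branch into q3  //  ((not q2 or q6) implies not not q1).
      branch 1.1 (add q3):
        ○ open, literals {q1=T, q3=T, q4=T}.
      branch 1.2 (add ((not q2 or q6) implies not not q1)):
        ((not q2 or q6) implies not not q1): β-rule — branch into not (not q2 or q6)  //  not not q1.
          branch 1.2.1 (add not (not q2 or q6)):
            not (not q2 or q6): α-rule — add not not q2, not q6.
            ○ open, literals {q1=T, q2=T, q4=T, q6=F}.
          branch 1.2.2 (add not not q1):
            not not q1: drop double negation, giving q1.
            ○ open, literals {q1=T, q4=T}.
  branch 2 (add not q4, not q1):
    (q3 or ((not q2 or q6) implies not not q1)): β-rule — branch into q3  //  ((not q2 or q6) implies not not q1).
      branch 2.1 (add q3):
        ○ open, literals {q1=F, q3=T, q4=F}.
      branch 2.2 (add ((not q2 or q6) implies not not q1)):
        ((not q2 or q6) implies not not q1): β-rule — branch into not (not q2 or q6)  //  not not q1.
          branch 2.2.1 (add not (not q2 or q6)):
            not (not q2 or q6): α-rule — add not not q2, not q6.
            ○ open, literals {q1=F, q2=T, q4=F, q6=F}.
          branch 2.2.2 (add not not q1):
            not not q1: drop double negation, giving q1.
            × closes — contains both q1 and not q1.
1 branch closed, 5 open.
Each open branch fixes some atoms; the unmentioned ones are free. Counting distinct full assignments: branch {q1=T, q3=T, q4=T} (q2, q5, q6) contributes 8 new; branch {q1=T, q2=T, q4=T, q6=F} (q3, q5) contributes 2 new; branch {q1=T, q4=T} (q2, q3, q5, q6) contributes 6 new; branch {q1=F, q3=T, q4=F} (q2, q5, q6) contributes 8 new; branch {q1=F, q2=T, q4=F, q6=F} (q3, q5) contributes 2 new. Total: 26.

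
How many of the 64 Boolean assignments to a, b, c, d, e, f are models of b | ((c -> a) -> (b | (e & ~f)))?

46

Initial set: {T (b | ((c -> a) -> (b | (e & ~f))))}.
T (b | ((c -> a) -> (b | (e & ~f)))): β-rule — branch into T b  //  T ((c -> a) -> (b | (e & ~f))).
  branch 1 (add T b):
    ○ open, literals {b=true}.
  branch 2 (add T ((c -> a) -> (b | (e & ~f)))):
    T ((c -> a) -> (b | (e & ~f))): β-rule — branch into F (c -> a)  //  T (b | (e & ~f)).
      branch 2.1 (add F (c -> a)):
        F (c -> a): α-rule — add T c, F a.
        ○ open, literals {a=false, c=true}.
      branch 2.2 (add T (b | (e & ~f))):
        T (b | (e & ~f)): β-rule — branch into T b  //  T (e & ~f).
          branch 2.2.1 (add T b):
            ○ open, literals {b=true}.
          branch 2.2.2 (add T (e & ~f)):
            T (e & ~f): α-rule — add T e, T ~f.
            ○ open, literals {e=true, f=false}.
0 branches closed, 4 open.
Each open branch fixes some atoms; the unmentioned ones are free. Counting distinct full assignments: branch {b=true} (a, c, d, e, f) contributes 32 new; branch {a=false, c=true} (b, d, e, f) contributes 8 new; branch {b=true} (a, c, d, e, f) contributes 0 new; branch {e=true, f=false} (a, b, c, d) contributes 6 new. Total: 46.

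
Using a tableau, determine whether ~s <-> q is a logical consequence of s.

No

Initial set: {s; ~(~s <-> q)}.
~(~s <-> q): β-rule — branch into ~s, ~q  //  ~~s, q.
  branch 1 (add ~s, ~q):
    × closes — contains both s and ~s.
  branch 2 (add ~~s, q):
    ○ open, literals {q=1, s=1}.
1 branch closed, 1 open.
An open branch gives a countermodel: q=1, s=1 (unmentioned atoms arbitrary); the premises hold there but the conclusion fails.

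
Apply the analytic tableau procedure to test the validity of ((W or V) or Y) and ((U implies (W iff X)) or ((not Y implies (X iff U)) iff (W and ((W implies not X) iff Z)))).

Not valid

Assume the negation and expand:
Initial set: {not (((W or V) or Y) and ((U implies (W iff X)) or ((not Y implies (X iff U)) iff (W and ((W implies not X) iff Z)))))}.
not (((W or V) or Y) and ((U implies (W iff X)) or ((not Y implies (X iff U)) iff (W and ((W implies not X) iff Z))))): β-rule — branch into not ((W or V) or Y)  //  not ((U implies (W iff X)) or ((not Y implies (X iff U)) iff (W and ((W implies not X) iff Z)))).
  branch 1 (add not ((W or V) or Y)):
    not ((W or V) or Y): α-rule — add not (W or V), not Y.
    not (W or V): α-rule — add not W, not V.
    ○ open, literals {V=0, W=0, Y=0}.
  branch 2 (add not ((U implies (W iff X)) or ((not Y implies (X iff U)) iff (W and ((W implies not X) iff Z))))):
    not ((U implies (W iff X)) or ((not Y implies (X iff U)) iff (W and ((W implies not X) iff Z)))): α-rule — add not (U implies (W iff X)), not ((not Y implies (X iff U)) iff (W and ((W implies not X) iff Z))).
    not (U implies (W iff X)): α-rule — add U, not (W iff X).
    not ((not Y implies (X iff U)) iff (W and ((W implies not X) iff Z))): β-rule — branch into (not Y implies (X iff U)), not (W and ((W implies not X) iff Z))  //  not (not Y implies (X iff U)), (W and ((W implies not X) iff Z)).
      branch 2.1 (add (not Y implies (X iff U)), not (W and ((W implies not X) iff Z))):
        not (W iff X): β-rule — branch into W, not X  //  not W, X.
          branch 2.1.1 (add W, not X):
            (not Y implies (X iff U)): β-rule — branch into not not Y  //  (X iff U).
              branch 2.1.1.1 (add not not Y):
                not (W and ((W implies not X) iff Z)): β-rule — branch into not W  //  not ((W implies not X) iff Z).
                  branch 2.1.1.1.1 (add not W):
                    × closes — contains both W and not W.
                  branch 2.1.1.1.2 (add not ((W implies not X) iff Z)):
                    not ((W implies not X) iff Z): β-rule — branch into (W implies not X), not Z  //  not (W implies not X), Z.
                      branch 2.1.1.1.2.1 (add (W implies not X), not Z):
                        (W implies not X): β-rule — branch into not W  //  not X.
                          branch 2.1.1.1.2.1.1 (add not W):
                            × closes — contains both W and not W.
                          branch 2.1.1.1.2.1.2 (add not X):
                            ○ open, literals {U=1, W=1, X=0, Y=1, Z=0}.
                      branch 2.1.1.1.2.2 (add not (W implies not X), Z):
                        not (W implies not X): α-rule — add W, not not X.
                        × closes — contains both X and not X.
              branch 2.1.1.2 (add (X iff U)):
                not (W and ((W implies not X) iff Z)): β-rule — branch into not W  //  not ((W implies not X) iff Z).
                  branch 2.1.1.2.1 (add not W):
                    × closes — contains both W and not W.
                  branch 2.1.1.2.2 (add not ((W implies not X) iff Z)):
                    (X iff U): β-rule — branch into X, U  //  not X, not U.
                      branch 2.1.1.2.2.1 (add X, U):
                        × closes — contains both X and not X.
                      branch 2.1.1.2.2.2 (add not X, not U):
                        × closes — contains both U and not U.
          branch 2.1.2 (add not W, X):
            (not Y implies (X iff U)): β-rule — branch into not not Y  //  (X iff U).
              branch 2.1.2.1 (add not not Y):
                not (W and ((W implies not X) iff Z)): β-rule — branch into not W  //  not ((W implies not X) iff Z).
                  branch 2.1.2.1.1 (add not W):
                    ○ open, literals {U=1, W=0, X=1, Y=1}.
                  branch 2.1.2.1.2 (add not ((W implies not X) iff Z)):
                    not ((W implies not X) iff Z): β-rule — branch into (W implies not X), not Z  //  not (W implies not X), Z.
                      branch 2.1.2.1.2.1 (add (W implies not X), not Z):
                        (W implies not X): β-rule — branch into not W  //  not X.
                          branch 2.1.2.1.2.1.1 (add not W):
                            ○ open, literals {U=1, W=0, X=1, Y=1, Z=0}.
                          branch 2.1.2.1.2.1.2 (add not X):
                            × closes — contains both X and not X.
                      branch 2.1.2.1.2.2 (add not (W implies not X), Z):
                        not (W implies not X): α-rule — add W, not not X.
                        × closes — contains both W and not W.
              branch 2.1.2.2 (add (X iff U)):
                not (W and ((W implies not X) iff Z)): β-rule — branch into not W  //  not ((W implies not X) iff Z).
                  branch 2.1.2.2.1 (add not W):
                    (X iff U): β-rule — branch into X, U  //  not X, not U.
                      branch 2.1.2.2.1.1 (add X, U):
                        ○ open, literals {U=1, W=0, X=1}.
                      branch 2.1.2.2.1.2 (add not X, not U):
                        × closes — contains both X and not X.
                  branch 2.1.2.2.2 (add not ((W implies not X) iff Z)):
                    (X iff U): β-rule — branch into X, U  //  not X, not U.
                      branch 2.1.2.2.2.1 (add X, U):
                        not ((W implies not X) iff Z): β-rule — branch into (W implies not X), not Z  //  not (W implies not X), Z.
                          branch 2.1.2.2.2.1.1 (add (W implies not X), not Z):
                            (W implies not X): β-rule — branch into not W  //  not X.
                              branch 2.1.2.2.2.1.1.1 (add not W):
                                ○ open, literals {U=1, W=0, X=1, Z=0}.
                              branch 2.1.2.2.2.1.1.2 (add not X):
                                × closes — contains both X and not X.
                          branch 2.1.2.2.2.1.2 (add not (W implies not X), Z):
                            not (W implies not X): α-rule — add W, not not X.
                            × closes — contains both W and not W.
                      branch 2.1.2.2.2.2 (add not X, not U):
                        × closes — contains both X and not X.
      branch 2.2 (add not (not Y implies (X iff U)), (W and ((W implies not X) iff Z))):
        not (not Y implies (X iff U)): α-rule — add not Y, not (X iff U).
        (W and ((W implies not X) iff Z)): α-rule — add W, ((W implies not X) iff Z).
        not (W iff X): β-rule — branch into W, not X  //  not W, X.
          branch 2.2.1 (add W, not X):
            not (X iff U): β-rule — branch into X, not U  //  not X, U.
              branch 2.2.1.1 (add X, not U):
                × closes — contains both X and not X.
              branch 2.2.1.2 (add not X, U):
                ((W implies not X) iff Z): β-rule — branch into (W implies not X), Z  //  not (W implies not X), not Z.
                  branch 2.2.1.2.1 (add (W implies not X), Z):
                    (W implies not X): β-rule — branch into not W  //  not X.
                      branch 2.2.1.2.1.1 (add not W):
                        × closes — contains both W and not W.
                      branch 2.2.1.2.1.2 (add not X):
                        ○ open, literals {U=1, W=1, X=0, Y=0, Z=1}.
                  branch 2.2.1.2.2 (add not (W implies not X), not Z):
                    not (W implies not X): α-rule — add W, not not X.
                    × closes — contains both X and not X.
          branch 2.2.2 (add not W, X):
            × closes — contains both W and not W.
16 branches closed, 7 open.
An open branch gives a countermodel: V=0, W=0, Y=0 (unmentioned atoms arbitrary); under it the original formula is false.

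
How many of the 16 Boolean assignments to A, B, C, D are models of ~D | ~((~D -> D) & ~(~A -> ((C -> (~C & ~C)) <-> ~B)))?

Initial set: {(~D | ~((~D -> D) & ~(~A -> ((C -> (~C & ~C)) <-> ~B))))}.
(~D | ~((~D -> D) & ~(~A -> ((C -> (~C & ~C)) <-> ~B)))): β-rule — branch into ~D  //  ~((~D -> D) & ~(~A -> ((C -> (~C & ~C)) <-> ~B))).
  branch 1 (add ~D):
    ○ open, literals {D=false}.
  branch 2 (add ~((~D -> D) & ~(~A -> ((C -> (~C & ~C)) <-> ~B)))):
    ~((~D -> D) & ~(~A -> ((C -> (~C & ~C)) <-> ~B))): β-rule — branch into ~(~D -> D)  //  ~~(~A -> ((C -> (~C & ~C)) <-> ~B)).
      branch 2.1 (add ~(~D -> D)):
        ~(~D -> D): α-rule — add ~D, ~D.
        ○ open, literals {D=false}.
      branch 2.2 (add ~~(~A -> ((C -> (~C & ~C)) <-> ~B))):
        ~~(~A -> ((C -> (~C & ~C)) <-> ~B)): β-rule — branch into ~~A  //  ((C -> (~C & ~C)) <-> ~B).
          branch 2.2.1 (add ~~A):
            ○ open, literals {A=true}.
          branch 2.2.2 (add ((C -> (~C & ~C)) <-> ~B)):
            ((C -> (~C & ~C)) <-> ~B): β-rule — branch into (C -> (~C & ~C)), ~B  //  ~(C -> (~C & ~C)), ~~B.
              branch 2.2.2.1 (add (C -> (~C & ~C)), ~B):
                (C -> (~C & ~C)): β-rule — branch into ~C  //  (~C & ~C).
                  branch 2.2.2.1.1 (add ~C):
                    ○ open, literals {B=false, C=false}.
                  branch 2.2.2.1.2 (add (~C & ~C)):
                    (~C & ~C): α-rule — add ~C, ~C.
                    ○ open, literals {B=false, C=false}.
              branch 2.2.2.2 (add ~(C -> (~C & ~C)), ~~B):
                ~(C -> (~C & ~C)): α-rule — add C, ~(~C & ~C).
                ~(~C & ~C): β-rule — branch into ~~C  //  ~~C.
                  branch 2.2.2.2.1 (add ~~C):
                    ○ open, literals {B=true, C=true}.
                  branch 2.2.2.2.2 (add ~~C):
                    ○ open, literals {B=true, C=true}.
0 branches closed, 7 open.
Each open branch fixes some atoms; the unmentioned ones are free. Counting distinct full assignments: branch {D=false} (A, B, C) contributes 8 new; branch {D=false} (A, B, C) contributes 0 new; branch {A=true} (B, C, D) contributes 4 new; branch {B=false, C=false} (A, D) contributes 1 new; branch {B=false, C=false} (A, D) contributes 0 new; branch {B=true, C=true} (A, D) contributes 1 new; branch {B=true, C=true} (A, D) contributes 0 new. Total: 14.

14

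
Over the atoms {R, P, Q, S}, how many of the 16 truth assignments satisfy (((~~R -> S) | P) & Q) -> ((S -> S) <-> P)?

13

Initial set: {T ((((~~R -> S) | P) & Q) -> ((S -> S) <-> P))}.
T ((((~~R -> S) | P) & Q) -> ((S -> S) <-> P)): β-rule — branch into F (((~~R -> S) | P) & Q)  //  T ((S -> S) <-> P).
  branch 1 (add F (((~~R -> S) | P) & Q)):
    F (((~~R -> S) | P) & Q): β-rule — branch into F ((~~R -> S) | P)  //  F Q.
      branch 1.1 (add F ((~~R -> S) | P)):
        F ((~~R -> S) | P): α-rule — add F (~~R -> S), F P.
        F (~~R -> S): α-rule — add T ~~R, F S.
        T ~~R: drop double negation, giving T R.
        ○ open, literals {P=false, R=true, S=false}.
      branch 1.2 (add F Q):
        ○ open, literals {Q=false}.
  branch 2 (add T ((S -> S) <-> P)):
    T ((S -> S) <-> P): β-rule — branch into T (S -> S), T P  //  F (S -> S), F P.
      branch 2.1 (add T (S -> S), T P):
        T (S -> S): β-rule — branch into F S  //  T S.
          branch 2.1.1 (add F S):
            ○ open, literals {P=true, S=false}.
          branch 2.1.2 (add T S):
            ○ open, literals {P=true, S=true}.
      branch 2.2 (add F (S -> S), F P):
        F (S -> S): α-rule — add T S, F S.
        × closes — contains both S and ~S.
1 branch closed, 4 open.
Each open branch fixes some atoms; the unmentioned ones are free. Counting distinct full assignments: branch {P=false, R=true, S=false} (Q) contributes 2 new; branch {Q=false} (R, P, S) contributes 7 new; branch {P=true, S=false} (R, Q) contributes 2 new; branch {P=true, S=true} (R, Q) contributes 2 new. Total: 13.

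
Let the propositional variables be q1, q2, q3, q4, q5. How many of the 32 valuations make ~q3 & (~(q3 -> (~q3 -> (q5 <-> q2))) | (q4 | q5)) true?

Initial set: {(~q3 & (~(q3 -> (~q3 -> (q5 <-> q2))) | (q4 | q5)))}.
(~q3 & (~(q3 -> (~q3 -> (q5 <-> q2))) | (q4 | q5))): α-rule — add ~q3, (~(q3 -> (~q3 -> (q5 <-> q2))) | (q4 | q5)).
(~(q3 -> (~q3 -> (q5 <-> q2))) | (q4 | q5)): β-rule — branch into ~(q3 -> (~q3 -> (q5 <-> q2)))  //  (q4 | q5).
  branch 1 (add ~(q3 -> (~q3 -> (q5 <-> q2)))):
    ~(q3 -> (~q3 -> (q5 <-> q2))): α-rule — add q3, ~(~q3 -> (q5 <-> q2)).
    × closes — contains both q3 and ~q3.
  branch 2 (add (q4 | q5)):
    (q4 | q5): β-rule — branch into q4  //  q5.
      branch 2.1 (add q4):
        ○ open, literals {q3=false, q4=true}.
      branch 2.2 (add q5):
        ○ open, literals {q3=false, q5=true}.
1 branch closed, 2 open.
Each open branch fixes some atoms; the unmentioned ones are free. Counting distinct full assignments: branch {q3=false, q4=true} (q1, q2, q5) contributes 8 new; branch {q3=false, q5=true} (q1, q2, q4) contributes 4 new. Total: 12.

12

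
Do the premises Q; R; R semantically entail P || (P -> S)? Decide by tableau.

Yes

Initial set: {T Q; T R; T R; F (P || (P -> S))}.
F (P || (P -> S)): α-rule — add F P, F (P -> S).
F (P -> S): α-rule — add T P, F S.
× closes — contains both P and !P.
All 1 branch closes.
Every branch closed, so the premises entail the conclusion.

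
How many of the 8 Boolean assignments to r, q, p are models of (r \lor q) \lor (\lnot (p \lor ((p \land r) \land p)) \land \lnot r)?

Initial set: {((r \lor q) \lor (\lnot (p \lor ((p \land r) \land p)) \land \lnot r))}.
((r \lor q) \lor (\lnot (p \lor ((p \land r) \land p)) \land \lnot r)): β-rule — branch into (r \lor q)  //  (\lnot (p \lor ((p \land r) \land p)) \land \lnot r).
  branch 1 (add (r \lor q)):
    (r \lor q): β-rule — branch into r  //  q.
      branch 1.1 (add r):
        ○ open, literals {r=1}.
      branch 1.2 (add q):
        ○ open, literals {q=1}.
  branch 2 (add (\lnot (p \lor ((p \land r) \land p)) \land \lnot r)):
    (\lnot (p \lor ((p \land r) \land p)) \land \lnot r): α-rule — add \lnot (p \lor ((p \land r) \land p)), \lnot r.
    \lnot (p \lor ((p \land r) \land p)): α-rule — add \lnot p, \lnot ((p \land r) \land p).
    \lnot ((p \land r) \land p): β-rule — branch into \lnot (p \land r)  //  \lnot p.
      branch 2.1 (add \lnot (p \land r)):
        \lnot (p \land r): β-rule — branch into \lnot p  //  \lnot r.
          branch 2.1.1 (add \lnot p):
            ○ open, literals {p=0, r=0}.
          branch 2.1.2 (add \lnot r):
            ○ open, literals {p=0, r=0}.
      branch 2.2 (add \lnot p):
        ○ open, literals {p=0, r=0}.
0 branches closed, 5 open.
Each open branch fixes some atoms; the unmentioned ones are free. Counting distinct full assignments: branch {r=1} (q, p) contributes 4 new; branch {q=1} (r, p) contributes 2 new; branch {p=0, r=0} (q) contributes 1 new; branch {p=0, r=0} (q) contributes 0 new; branch {p=0, r=0} (q) contributes 0 new. Total: 7.

7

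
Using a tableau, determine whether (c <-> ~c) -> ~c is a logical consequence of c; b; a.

Initial set: {T c; T b; T a; F ((c <-> ~c) -> ~c)}.
F ((c <-> ~c) -> ~c): α-rule — add T (c <-> ~c), F ~c.
T (c <-> ~c): β-rule — branch into T c, T ~c  //  F c, F ~c.
  branch 1 (add T c, T ~c):
    × closes — contains both c and ~c.
  branch 2 (add F c, F ~c):
    × closes — contains both c and ~c.
All 2 branches close.
Every branch closed, so the premises entail the conclusion.

Yes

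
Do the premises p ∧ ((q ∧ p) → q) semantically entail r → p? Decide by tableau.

Yes

Initial set: {(p ∧ ((q ∧ p) → q)); ¬(r → p)}.
(p ∧ ((q ∧ p) → q)): α-rule — add p, ((q ∧ p) → q).
¬(r → p): α-rule — add r, ¬p.
× closes — contains both p and ¬p.
All 1 branch closes.
Every branch closed, so the premises entail the conclusion.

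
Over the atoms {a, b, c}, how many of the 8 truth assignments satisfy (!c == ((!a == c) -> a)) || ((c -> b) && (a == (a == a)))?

Initial set: {((!c == ((!a == c) -> a)) || ((c -> b) && (a == (a == a))))}.
((!c == ((!a == c) -> a)) || ((c -> b) && (a == (a == a)))): β-rule — branch into (!c == ((!a == c) -> a))  //  ((c -> b) && (a == (a == a))).
  branch 1 (add (!c == ((!a == c) -> a))):
    (!c == ((!a == c) -> a)): β-rule — branch into !c, ((!a == c) -> a)  //  !!c, !((!a == c) -> a).
      branch 1.1 (add !c, ((!a == c) -> a)):
        ((!a == c) -> a): β-rule — branch into !(!a == c)  //  a.
          branch 1.1.1 (add !(!a == c)):
            !(!a == c): β-rule — branch into !a, !c  //  !!a, c.
              branch 1.1.1.1 (add !a, !c):
                ○ open, literals {a=F, c=F}.
              branch 1.1.1.2 (add !!a, c):
                × closes — contains both c and !c.
          branch 1.1.2 (add a):
            ○ open, literals {a=T, c=F}.
      branch 1.2 (add !!c, !((!a == c) -> a)):
        !((!a == c) -> a): α-rule — add (!a == c), !a.
        (!a == c): β-rule — branch into !a, c  //  !!a, !c.
          branch 1.2.1 (add !a, c):
            ○ open, literals {a=F, c=T}.
          branch 1.2.2 (add !!a, !c):
            × closes — contains both a and !a.
  branch 2 (add ((c -> b) && (a == (a == a)))):
    ((c -> b) && (a == (a == a))): α-rule — add (c -> b), (a == (a == a)).
    (c -> b): β-rule — branch into !c  //  b.
      branch 2.1 (add !c):
        (a == (a == a)): β-rule — branch into a, (a == a)  //  !a, !(a == a).
          branch 2.1.1 (add a, (a == a)):
            (a == a): β-rule — branch into a, a  //  !a, !a.
              branch 2.1.1.1 (add a, a):
                ○ open, literals {a=T, c=F}.
              branch 2.1.1.2 (add !a, !a):
                × closes — contains both a and !a.
          branch 2.1.2 (add !a, !(a == a)):
            !(a == a): β-rule — branch into a, !a  //  !a, a.
              branch 2.1.2.1 (add a, !a):
                × closes — contains both a and !a.
              branch 2.1.2.2 (add !a, a):
                × closes — contains both a and !a.
      branch 2.2 (add b):
        (a == (a == a)): β-rule — branch into a, (a == a)  //  !a, !(a == a).
          branch 2.2.1 (add a, (a == a)):
            (a == a): β-rule — branch into a, a  //  !a, !a.
              branch 2.2.1.1 (add a, a):
                ○ open, literals {a=T, b=T}.
              branch 2.2.1.2 (add !a, !a):
                × closes — contains both a and !a.
          branch 2.2.2 (add !a, !(a == a)):
            !(a == a): β-rule — branch into a, !a  //  !a, a.
              branch 2.2.2.1 (add a, !a):
                × closes — contains both a and !a.
              branch 2.2.2.2 (add !a, a):
                × closes — contains both a and !a.
8 branches closed, 5 open.
Each open branch fixes some atoms; the unmentioned ones are free. Counting distinct full assignments: branch {a=F, c=F} (b) contributes 2 new; branch {a=T, c=F} (b) contributes 2 new; branch {a=F, c=T} (b) contributes 2 new; branch {a=T, c=F} (b) contributes 0 new; branch {a=T, b=T} (c) contributes 1 new. Total: 7.

7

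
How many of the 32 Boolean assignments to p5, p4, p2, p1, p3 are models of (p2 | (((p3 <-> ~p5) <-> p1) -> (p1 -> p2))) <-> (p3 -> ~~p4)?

Initial set: {T ((p2 | (((p3 <-> ~p5) <-> p1) -> (p1 -> p2))) <-> (p3 -> ~~p4))}.
T ((p2 | (((p3 <-> ~p5) <-> p1) -> (p1 -> p2))) <-> (p3 -> ~~p4)): β-rule — branch into T (p2 | (((p3 <-> ~p5) <-> p1) -> (p1 -> p2))), T (p3 -> ~~p4)  //  F (p2 | (((p3 <-> ~p5) <-> p1) -> (p1 -> p2))), F (p3 -> ~~p4).
  branch 1 (add T (p2 | (((p3 <-> ~p5) <-> p1) -> (p1 -> p2))), T (p3 -> ~~p4)):
    T (p2 | (((p3 <-> ~p5) <-> p1) -> (p1 -> p2))): β-rule — branch into T p2  //  T (((p3 <-> ~p5) <-> p1) -> (p1 -> p2)).
      branch 1.1 (add T p2):
        T (p3 -> ~~p4): β-rule — branch into F p3  //  T ~~p4.
          branch 1.1.1 (add F p3):
            ○ open, literals {p2=true, p3=false}.
          branch 1.1.2 (add T ~~p4):
            T ~~p4: drop double negation, giving T p4.
            ○ open, literals {p2=true, p4=true}.
      branch 1.2 (add T (((p3 <-> ~p5) <-> p1) -> (p1 -> p2))):
        T (p3 -> ~~p4): β-rule — branch into F p3  //  T ~~p4.
          branch 1.2.1 (add F p3):
            T (((p3 <-> ~p5) <-> p1) -> (p1 -> p2)): β-rule — branch into F ((p3 <-> ~p5) <-> p1)  //  T (p1 -> p2).
              branch 1.2.1.1 (add F ((p3 <-> ~p5) <-> p1)):
                F ((p3 <-> ~p5) <-> p1): β-rule — branch into T (p3 <-> ~p5), F p1  //  F (p3 <-> ~p5), T p1.
                  branch 1.2.1.1.1 (add T (p3 <-> ~p5), F p1):
                    T (p3 <-> ~p5): β-rule — branch into T p3, T ~p5  //  F p3, F ~p5.
                      branch 1.2.1.1.1.1 (add T p3, T ~p5):
                        × closes — contains both p3 and ~p3.
                      branch 1.2.1.1.1.2 (add F p3, F ~p5):
                        ○ open, literals {p1=false, p3=false, p5=true}.
                  branch 1.2.1.1.2 (add F (p3 <-> ~p5), T p1):
                    F (p3 <-> ~p5): β-rule — branch into T p3, F ~p5  //  F p3, T ~p5.
                      branch 1.2.1.1.2.1 (add T p3, F ~p5):
                        × closes — contains both p3 and ~p3.
                      branch 1.2.1.1.2.2 (add F p3, T ~p5):
                        ○ open, literals {p1=true, p3=false, p5=false}.
              branch 1.2.1.2 (add T (p1 -> p2)):
                T (p1 -> p2): β-rule — branch into F p1  //  T p2.
                  branch 1.2.1.2.1 (add F p1):
                    ○ open, literals {p1=false, p3=false}.
                  branch 1.2.1.2.2 (add T p2):
                    ○ open, literals {p2=true, p3=false}.
          branch 1.2.2 (add T ~~p4):
            T ~~p4: drop double negation, giving T p4.
            T (((p3 <-> ~p5) <-> p1) -> (p1 -> p2)): β-rule — branch into F ((p3 <-> ~p5) <-> p1)  //  T (p1 -> p2).
              branch 1.2.2.1 (add F ((p3 <-> ~p5) <-> p1)):
                F ((p3 <-> ~p5) <-> p1): β-rule — branch into T (p3 <-> ~p5), F p1  //  F (p3 <-> ~p5), T p1.
                  branch 1.2.2.1.1 (add T (p3 <-> ~p5), F p1):
                    T (p3 <-> ~p5): β-rule — branch into T p3, T ~p5  //  F p3, F ~p5.
                      branch 1.2.2.1.1.1 (add T p3, T ~p5):
                        ○ open, literals {p1=false, p3=true, p4=true, p5=false}.
                      branch 1.2.2.1.1.2 (add F p3, F ~p5):
                        ○ open, literals {p1=false, p3=false, p4=true, p5=true}.
                  branch 1.2.2.1.2 (add F (p3 <-> ~p5), T p1):
                    F (p3 <-> ~p5): β-rule — branch into T p3, F ~p5  //  F p3, T ~p5.
                      branch 1.2.2.1.2.1 (add T p3, F ~p5):
                        ○ open, literals {p1=true, p3=true, p4=true, p5=true}.
                      branch 1.2.2.1.2.2 (add F p3, T ~p5):
                        ○ open, literals {p1=true, p3=false, p4=true, p5=false}.
              branch 1.2.2.2 (add T (p1 -> p2)):
                T (p1 -> p2): β-rule — branch into F p1  //  T p2.
                  branch 1.2.2.2.1 (add F p1):
                    ○ open, literals {p1=false, p4=true}.
                  branch 1.2.2.2.2 (add T p2):
                    ○ open, literals {p2=true, p4=true}.
  branch 2 (add F (p2 | (((p3 <-> ~p5) <-> p1) -> (p1 -> p2))), F (p3 -> ~~p4)):
    F (p2 | (((p3 <-> ~p5) <-> p1) -> (p1 -> p2))): α-rule — add F p2, F (((p3 <-> ~p5) <-> p1) -> (p1 -> p2)).
    F (p3 -> ~~p4): α-rule — add T p3, F ~~p4.
    F (((p3 <-> ~p5) <-> p1) -> (p1 -> p2)): α-rule — add T ((p3 <-> ~p5) <-> p1), F (p1 -> p2).
    F ~~p4: drop double negation, giving F p4.
    F (p1 -> p2): α-rule — add T p1, F p2.
    T ((p3 <-> ~p5) <-> p1): β-rule — branch into T (p3 <-> ~p5), T p1  //  F (p3 <-> ~p5), F p1.
      branch 2.1 (add T (p3 <-> ~p5), T p1):
        T (p3 <-> ~p5): β-rule — branch into T p3, T ~p5  //  F p3, F ~p5.
          branch 2.1.1 (add T p3, T ~p5):
            ○ open, literals {p1=true, p2=false, p3=true, p4=false, p5=false}.
          branch 2.1.2 (add F p3, F ~p5):
            × closes — contains both p3 and ~p3.
      branch 2.2 (add F (p3 <-> ~p5), F p1):
        × closes — contains both p1 and ~p1.
4 branches closed, 13 open.
Each open branch fixes some atoms; the unmentioned ones are free. Counting distinct full assignments: branch {p2=true, p3=false} (p5, p4, p1) contributes 8 new; branch {p2=true, p4=true} (p5, p1, p3) contributes 4 new; branch {p1=false, p3=false, p5=true} (p4, p2) contributes 2 new; branch {p1=true, p3=false, p5=false} (p4, p2) contributes 2 new; branch {p1=false, p3=false} (p5, p4, p2) contributes 2 new; branch {p2=true, p3=false} (p5, p4, p1) contributes 0 new; branch {p1=false, p3=true, p4=true, p5=false} (p2) contributes 1 new; branch {p1=false, p3=false, p4=true, p5=true} (p2) contributes 0 new; branch {p1=true, p3=true, p4=true, p5=true} (p2) contributes 1 new; branch {p1=true, p3=false, p4=true, p5=false} (p2) contributes 0 new; branch {p1=false, p4=true} (p5, p2, p3) contributes 1 new; branch {p2=true, p4=true} (p5, p1, p3) contributes 0 new; branch {p1=true, p2=false, p3=true, p4=false, p5=false} (none free) contributes 1 new. Total: 22.

22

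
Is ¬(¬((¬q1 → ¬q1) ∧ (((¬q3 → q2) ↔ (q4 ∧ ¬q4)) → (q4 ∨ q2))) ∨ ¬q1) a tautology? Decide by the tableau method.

Not valid

Assume the negation and expand:
Initial set: {¬¬(¬((¬q1 → ¬q1) ∧ (((¬q3 → q2) ↔ (q4 ∧ ¬q4)) → (q4 ∨ q2))) ∨ ¬q1)}.
¬¬(¬((¬q1 → ¬q1) ∧ (((¬q3 → q2) ↔ (q4 ∧ ¬q4)) → (q4 ∨ q2))) ∨ ¬q1): β-rule — branch into ¬((¬q1 → ¬q1) ∧ (((¬q3 → q2) ↔ (q4 ∧ ¬q4)) → (q4 ∨ q2)))  //  ¬q1.
  branch 1 (add ¬((¬q1 → ¬q1) ∧ (((¬q3 → q2) ↔ (q4 ∧ ¬q4)) → (q4 ∨ q2)))):
    ¬((¬q1 → ¬q1) ∧ (((¬q3 → q2) ↔ (q4 ∧ ¬q4)) → (q4 ∨ q2))): β-rule — branch into ¬(¬q1 → ¬q1)  //  ¬(((¬q3 → q2) ↔ (q4 ∧ ¬q4)) → (q4 ∨ q2)).
      branch 1.1 (add ¬(¬q1 → ¬q1)):
        ¬(¬q1 → ¬q1): α-rule — add ¬q1, ¬¬q1.
        × closes — contains both q1 and ¬q1.
      branch 1.2 (add ¬(((¬q3 → q2) ↔ (q4 ∧ ¬q4)) → (q4 ∨ q2))):
        ¬(((¬q3 → q2) ↔ (q4 ∧ ¬q4)) → (q4 ∨ q2)): α-rule — add ((¬q3 → q2) ↔ (q4 ∧ ¬q4)), ¬(q4 ∨ q2).
        ¬(q4 ∨ q2): α-rule — add ¬q4, ¬q2.
        ((¬q3 → q2) ↔ (q4 ∧ ¬q4)): β-rule — branch into (¬q3 → q2), (q4 ∧ ¬q4)  //  ¬(¬q3 → q2), ¬(q4 ∧ ¬q4).
          branch 1.2.1 (add (¬q3 → q2), (q4 ∧ ¬q4)):
            (q4 ∧ ¬q4): α-rule — add q4, ¬q4.
            × closes — contains both q4 and ¬q4.
          branch 1.2.2 (add ¬(¬q3 → q2), ¬(q4 ∧ ¬q4)):
            ¬(¬q3 → q2): α-rule — add ¬q3, ¬q2.
            ¬(q4 ∧ ¬q4): β-rule — branch into ¬q4  //  ¬¬q4.
              branch 1.2.2.1 (add ¬q4):
                ○ open, literals {q2=0, q3=0, q4=0}.
              branch 1.2.2.2 (add ¬¬q4):
                × closes — contains both q4 and ¬q4.
  branch 2 (add ¬q1):
    ○ open, literals {q1=0}.
3 branches closed, 2 open.
An open branch gives a countermodel: q2=0, q3=0, q4=0 (unmentioned atoms arbitrary); under it the original formula is false.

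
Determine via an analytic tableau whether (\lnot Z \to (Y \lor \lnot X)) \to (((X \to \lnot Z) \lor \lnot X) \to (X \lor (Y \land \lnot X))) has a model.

Initial set: {T ((\lnot Z \to (Y \lor \lnot X)) \to (((X \to \lnot Z) \lor \lnot X) \to (X \lor (Y \land \lnot X))))}.
T ((\lnot Z \to (Y \lor \lnot X)) \to (((X \to \lnot Z) \lor \lnot X) \to (X \lor (Y \land \lnot X)))): β-rule — branch into F (\lnot Z \to (Y \lor \lnot X))  //  T (((X \to \lnot Z) \lor \lnot X) \to (X \lor (Y \land \lnot X))).
  branch 1 (add F (\lnot Z \to (Y \lor \lnot X))):
    F (\lnot Z \to (Y \lor \lnot X)): α-rule — add T \lnot Z, F (Y \lor \lnot X).
    F (Y \lor \lnot X): α-rule — add F Y, F \lnot X.
    ○ open, literals {X=1, Y=0, Z=0}.
  branch 2 (add T (((X \to \lnot Z) \lor \lnot X) \to (X \lor (Y \land \lnot X)))):
    T (((X \to \lnot Z) \lor \lnot X) \to (X \lor (Y \land \lnot X))): β-rule — branch into F ((X \to \lnot Z) \lor \lnot X)  //  T (X \lor (Y \land \lnot X)).
      branch 2.1 (add F ((X \to \lnot Z) \lor \lnot X)):
        F ((X \to \lnot Z) \lor \lnot X): α-rule — add F (X \to \lnot Z), F \lnot X.
        F (X \to \lnot Z): α-rule — add T X, F \lnot Z.
        ○ open, literals {X=1, Z=1}.
      branch 2.2 (add T (X \lor (Y \land \lnot X))):
        T (X \lor (Y \land \lnot X)): β-rule — branch into T X  //  T (Y \land \lnot X).
          branch 2.2.1 (add T X):
            ○ open, literals {X=1}.
          branch 2.2.2 (add T (Y \land \lnot X)):
            T (Y \land \lnot X): α-rule — add T Y, T \lnot X.
            ○ open, literals {X=0, Y=1}.
0 branches closed, 4 open.
An open branch gives a satisfying assignment: X=1, Y=0, Z=0.

Satisfiable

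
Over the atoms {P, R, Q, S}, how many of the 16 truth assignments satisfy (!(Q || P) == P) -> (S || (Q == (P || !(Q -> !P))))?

14

Initial set: {((!(Q || P) == P) -> (S || (Q == (P || !(Q -> !P)))))}.
((!(Q || P) == P) -> (S || (Q == (P || !(Q -> !P))))): β-rule — branch into !(!(Q || P) == P)  //  (S || (Q == (P || !(Q -> !P)))).
  branch 1 (add !(!(Q || P) == P)):
    !(!(Q || P) == P): β-rule — branch into !(Q || P), !P  //  !!(Q || P), P.
      branch 1.1 (add !(Q || P), !P):
        !(Q || P): α-rule — add !Q, !P.
        ○ open, literals {P=false, Q=false}.
      branch 1.2 (add !!(Q || P), P):
        !!(Q || P): β-rule — branch into Q  //  P.
          branch 1.2.1 (add Q):
            ○ open, literals {P=true, Q=true}.
          branch 1.2.2 (add P):
            ○ open, literals {P=true}.
  branch 2 (add (S || (Q == (P || !(Q -> !P))))):
    (S || (Q == (P || !(Q -> !P)))): β-rule — branch into S  //  (Q == (P || !(Q -> !P))).
      branch 2.1 (add S):
        ○ open, literals {S=true}.
      branch 2.2 (add (Q == (P || !(Q -> !P)))):
        (Q == (P || !(Q -> !P))): β-rule — branch into Q, (P || !(Q -> !P))  //  !Q, !(P || !(Q -> !P)).
          branch 2.2.1 (add Q, (P || !(Q -> !P))):
            (P || !(Q -> !P)): β-rule — branch into P  //  !(Q -> !P).
              branch 2.2.1.1 (add P):
                ○ open, literals {P=true, Q=true}.
              branch 2.2.1.2 (add !(Q -> !P)):
                !(Q -> !P): α-rule — add Q, !!P.
                ○ open, literals {P=true, Q=true}.
          branch 2.2.2 (add !Q, !(P || !(Q -> !P))):
            !(P || !(Q -> !P)): α-rule — add !P, !!(Q -> !P).
            !!(Q -> !P): β-rule — branch into !Q  //  !P.
              branch 2.2.2.1 (add !Q):
                ○ open, literals {P=false, Q=false}.
              branch 2.2.2.2 (add !P):
                ○ open, literals {P=false, Q=false}.
0 branches closed, 8 open.
Each open branch fixes some atoms; the unmentioned ones are free. Counting distinct full assignments: branch {P=false, Q=false} (R, S) contributes 4 new; branch {P=true, Q=true} (R, S) contributes 4 new; branch {P=true} (R, Q, S) contributes 4 new; branch {S=true} (P, R, Q) contributes 2 new; branch {P=true, Q=true} (R, S) contributes 0 new; branch {P=true, Q=true} (R, S) contributes 0 new; branch {P=false, Q=false} (R, S) contributes 0 new; branch {P=false, Q=false} (R, S) contributes 0 new. Total: 14.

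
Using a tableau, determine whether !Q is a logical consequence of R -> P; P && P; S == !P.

Initial set: {(R -> P); (P && P); (S == !P); !!Q}.
(P && P): α-rule — add P, P.
(R -> P): β-rule — branch into !R  //  P.
  branch 1 (add !R):
    (S == !P): β-rule — branch into S, !P  //  !S, !!P.
      branch 1.1 (add S, !P):
        × closes — contains both P and !P.
      branch 1.2 (add !S, !!P):
        ○ open, literals {P=true, Q=true, R=false, S=false}.
  branch 2 (add P):
    (S == !P): β-rule — branch into S, !P  //  !S, !!P.
      branch 2.1 (add S, !P):
        × closes — contains both P and !P.
      branch 2.2 (add !S, !!P):
        ○ open, literals {P=true, Q=true, S=false}.
2 branches closed, 2 open.
An open branch gives a countermodel: P=true, Q=true, R=false, S=false (unmentioned atoms arbitrary); the premises hold there but the conclusion fails.

No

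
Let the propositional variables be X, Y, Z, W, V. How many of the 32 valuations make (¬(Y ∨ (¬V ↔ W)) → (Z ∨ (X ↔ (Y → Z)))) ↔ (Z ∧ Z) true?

18

Initial set: {((¬(Y ∨ (¬V ↔ W)) → (Z ∨ (X ↔ (Y → Z)))) ↔ (Z ∧ Z))}.
((¬(Y ∨ (¬V ↔ W)) → (Z ∨ (X ↔ (Y → Z)))) ↔ (Z ∧ Z)): β-rule — branch into (¬(Y ∨ (¬V ↔ W)) → (Z ∨ (X ↔ (Y → Z)))), (Z ∧ Z)  //  ¬(¬(Y ∨ (¬V ↔ W)) → (Z ∨ (X ↔ (Y → Z)))), ¬(Z ∧ Z).
  branch 1 (add (¬(Y ∨ (¬V ↔ W)) → (Z ∨ (X ↔ (Y → Z)))), (Z ∧ Z)):
    (Z ∧ Z): α-rule — add Z, Z.
    (¬(Y ∨ (¬V ↔ W)) → (Z ∨ (X ↔ (Y → Z)))): β-rule — branch into ¬¬(Y ∨ (¬V ↔ W))  //  (Z ∨ (X ↔ (Y → Z))).
      branch 1.1 (add ¬¬(Y ∨ (¬V ↔ W))):
        ¬¬(Y ∨ (¬V ↔ W)): β-rule — branch into Y  //  (¬V ↔ W).
          branch 1.1.1 (add Y):
            ○ open, literals {Y=T, Z=T}.
          branch 1.1.2 (add (¬V ↔ W)):
            (¬V ↔ W): β-rule — branch into ¬V, W  //  ¬¬V, ¬W.
              branch 1.1.2.1 (add ¬V, W):
                ○ open, literals {V=F, W=T, Z=T}.
              branch 1.1.2.2 (add ¬¬V, ¬W):
                ○ open, literals {V=T, W=F, Z=T}.
      branch 1.2 (add (Z ∨ (X ↔ (Y → Z)))):
        (Z ∨ (X ↔ (Y → Z))): β-rule — branch into Z  //  (X ↔ (Y → Z)).
          branch 1.2.1 (add Z):
            ○ open, literals {Z=T}.
          branch 1.2.2 (add (X ↔ (Y → Z))):
            (X ↔ (Y → Z)): β-rule — branch into X, (Y → Z)  //  ¬X, ¬(Y → Z).
              branch 1.2.2.1 (add X, (Y → Z)):
                (Y → Z): β-rule — branch into ¬Y  //  Z.
                  branch 1.2.2.1.1 (add ¬Y):
                    ○ open, literals {X=T, Y=F, Z=T}.
                  branch 1.2.2.1.2 (add Z):
                    ○ open, literals {X=T, Z=T}.
              branch 1.2.2.2 (add ¬X, ¬(Y → Z)):
                ¬(Y → Z): α-rule — add Y, ¬Z.
                × closes — contains both Z and ¬Z.
  branch 2 (add ¬(¬(Y ∨ (¬V ↔ W)) → (Z ∨ (X ↔ (Y → Z)))), ¬(Z ∧ Z)):
    ¬(¬(Y ∨ (¬V ↔ W)) → (Z ∨ (X ↔ (Y → Z)))): α-rule — add ¬(Y ∨ (¬V ↔ W)), ¬(Z ∨ (X ↔ (Y → Z))).
    ¬(Y ∨ (¬V ↔ W)): α-rule — add ¬Y, ¬(¬V ↔ W).
    ¬(Z ∨ (X ↔ (Y → Z))): α-rule — add ¬Z, ¬(X ↔ (Y → Z)).
    ¬(Z ∧ Z): β-rule — branch into ¬Z  //  ¬Z.
      branch 2.1 (add ¬Z):
        ¬(¬V ↔ W): β-rule — branch into ¬V, ¬W  //  ¬¬V, W.
          branch 2.1.1 (add ¬V, ¬W):
            ¬(X ↔ (Y → Z)): β-rule — branch into X, ¬(Y → Z)  //  ¬X, (Y → Z).
              branch 2.1.1.1 (add X, ¬(Y → Z)):
                ¬(Y → Z): α-rule — add Y, ¬Z.
                × closes — contains both Y and ¬Y.
              branch 2.1.1.2 (add ¬X, (Y → Z)):
                (Y → Z): β-rule — branch into ¬Y  //  Z.
                  branch 2.1.1.2.1 (add ¬Y):
                    ○ open, literals {V=F, W=F, X=F, Y=F, Z=F}.
                  branch 2.1.1.2.2 (add Z):
                    × closes — contains both Z and ¬Z.
          branch 2.1.2 (add ¬¬V, W):
            ¬(X ↔ (Y → Z)): β-rule — branch into X, ¬(Y → Z)  //  ¬X, (Y → Z).
              branch 2.1.2.1 (add X, ¬(Y → Z)):
                ¬(Y → Z): α-rule — add Y, ¬Z.
                × closes — contains both Y and ¬Y.
              branch 2.1.2.2 (add ¬X, (Y → Z)):
                (Y → Z): β-rule — branch into ¬Y  //  Z.
                  branch 2.1.2.2.1 (add ¬Y):
                    ○ open, literals {V=T, W=T, X=F, Y=F, Z=F}.
                  branch 2.1.2.2.2 (add Z):
                    × closes — contains both Z and ¬Z.
      branch 2.2 (add ¬Z):
        ¬(¬V ↔ W): β-rule — branch into ¬V, ¬W  //  ¬¬V, W.
          branch 2.2.1 (add ¬V, ¬W):
            ¬(X ↔ (Y → Z)): β-rule — branch into X, ¬(Y → Z)  //  ¬X, (Y → Z).
              branch 2.2.1.1 (add X, ¬(Y → Z)):
                ¬(Y → Z): α-rule — add Y, ¬Z.
                × closes — contains both Y and ¬Y.
              branch 2.2.1.2 (add ¬X, (Y → Z)):
                (Y → Z): β-rule — branch into ¬Y  //  Z.
                  branch 2.2.1.2.1 (add ¬Y):
                    ○ open, literals {V=F, W=F, X=F, Y=F, Z=F}.
                  branch 2.2.1.2.2 (add Z):
                    × closes — contains both Z and ¬Z.
          branch 2.2.2 (add ¬¬V, W):
            ¬(X ↔ (Y → Z)): β-rule — branch into X, ¬(Y → Z)  //  ¬X, (Y → Z).
              branch 2.2.2.1 (add X, ¬(Y → Z)):
                ¬(Y → Z): α-rule — add Y, ¬Z.
                × closes — contains both Y and ¬Y.
              branch 2.2.2.2 (add ¬X, (Y → Z)):
                (Y → Z): β-rule — branch into ¬Y  //  Z.
                  branch 2.2.2.2.1 (add ¬Y):
                    ○ open, literals {V=T, W=T, X=F, Y=F, Z=F}.
                  branch 2.2.2.2.2 (add Z):
                    × closes — contains both Z and ¬Z.
9 branches closed, 10 open.
Each open branch fixes some atoms; the unmentioned ones are free. Counting distinct full assignments: branch {Y=T, Z=T} (X, W, V) contributes 8 new; branch {V=F, W=T, Z=T} (X, Y) contributes 2 new; branch {V=T, W=F, Z=T} (X, Y) contributes 2 new; branch {Z=T} (X, Y, W, V) contributes 4 new; branch {X=T, Y=F, Z=T} (W, V) contributes 0 new; branch {X=T, Z=T} (Y, W, V) contributes 0 new; branch {V=F, W=F, X=F, Y=F, Z=F} (none free) contributes 1 new; branch {V=T, W=T, X=F, Y=F, Z=F} (none free) contributes 1 new; branch {V=F, W=F, X=F, Y=F, Z=F} (none free) contributes 0 new; branch {V=T, W=T, X=F, Y=F, Z=F} (none free) contributes 0 new. Total: 18.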